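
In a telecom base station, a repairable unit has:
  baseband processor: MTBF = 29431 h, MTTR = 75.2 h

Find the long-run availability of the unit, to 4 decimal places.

0.9975

A(baseband processor) = MTBF/(MTBF+MTTR) = 29431/(29431+75.2) = 0.9975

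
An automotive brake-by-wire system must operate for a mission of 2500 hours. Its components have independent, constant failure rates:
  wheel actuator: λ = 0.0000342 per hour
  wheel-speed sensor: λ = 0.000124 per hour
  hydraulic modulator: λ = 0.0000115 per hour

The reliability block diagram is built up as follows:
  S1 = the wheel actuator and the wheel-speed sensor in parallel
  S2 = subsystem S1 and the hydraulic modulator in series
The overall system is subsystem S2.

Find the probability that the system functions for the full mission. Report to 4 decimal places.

R(wheel actuator) = exp(−0.0000342 × 2500) = 0.918053
R(wheel-speed sensor) = exp(−0.000124 × 2500) = 0.733447
R(hydraulic modulator) = exp(−0.0000115 × 2500) = 0.971659
Parallel (wheel actuator and wheel-speed sensor): 1 − (1 − 0.918053)(1 − 0.733447) = 0.978157
Series ([0.978157] and hydraulic modulator): 0.978157 × 0.971659 = 0.9504

0.9504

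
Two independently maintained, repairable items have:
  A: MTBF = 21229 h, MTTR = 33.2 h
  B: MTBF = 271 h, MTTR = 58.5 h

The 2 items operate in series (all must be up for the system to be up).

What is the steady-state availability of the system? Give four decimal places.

A(A) = MTBF/(MTBF+MTTR) = 21229/(21229+33.2) = 0.998439
A(B) = MTBF/(MTBF+MTTR) = 271/(271+58.5) = 0.822458
Series availability: 0.998439 × 0.822458 = 0.8212

0.8212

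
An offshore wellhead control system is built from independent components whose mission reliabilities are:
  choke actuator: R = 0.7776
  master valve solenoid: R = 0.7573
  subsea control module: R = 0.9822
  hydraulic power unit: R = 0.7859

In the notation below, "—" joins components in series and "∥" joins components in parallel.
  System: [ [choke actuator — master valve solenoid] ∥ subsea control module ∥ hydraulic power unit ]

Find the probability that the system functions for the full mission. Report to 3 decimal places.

0.998

Series (choke actuator and master valve solenoid): 0.77760 × 0.75730 = 0.58888
Parallel ([0.58888], subsea control module, and hydraulic power unit): 1 − (1 − 0.58888)(1 − 0.98220)(1 − 0.78590) = 0.998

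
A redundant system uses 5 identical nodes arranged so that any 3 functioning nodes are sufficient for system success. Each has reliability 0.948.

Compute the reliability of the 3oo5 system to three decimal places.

R = Σ_{i=3}^{5} C(5,i) p^i (1−p)^{5−i} with p = 0.948
C(5,3)·0.948^3·0.052^2 = 0.02304
C(5,4)·0.948^4·0.052^1 = 0.20999
C(5,5)·0.948^5·0.052^0 = 0.76567
Sum = 0.999

0.999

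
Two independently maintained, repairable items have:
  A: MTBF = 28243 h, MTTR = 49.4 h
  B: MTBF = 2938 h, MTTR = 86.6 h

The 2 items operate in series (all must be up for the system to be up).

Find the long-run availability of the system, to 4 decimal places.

0.9697

A(A) = MTBF/(MTBF+MTTR) = 28243/(28243+49.4) = 0.998254
A(B) = MTBF/(MTBF+MTTR) = 2938/(2938+86.6) = 0.971368
Series availability: 0.998254 × 0.971368 = 0.9697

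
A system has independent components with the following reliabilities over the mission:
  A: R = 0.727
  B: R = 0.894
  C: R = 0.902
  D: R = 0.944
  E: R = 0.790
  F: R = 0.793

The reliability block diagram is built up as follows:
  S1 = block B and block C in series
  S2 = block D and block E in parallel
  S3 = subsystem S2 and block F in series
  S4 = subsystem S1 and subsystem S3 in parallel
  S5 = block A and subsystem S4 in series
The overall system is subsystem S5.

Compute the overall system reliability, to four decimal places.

0.6966

Series (B and C): 0.894000 × 0.902000 = 0.806388
Parallel (D and E): 1 − (1 − 0.944000)(1 − 0.790000) = 0.988240
Series ([0.988240] and F): 0.988240 × 0.793000 = 0.783674
Parallel ([0.806388] and [0.783674]): 1 − (1 − 0.806388)(1 − 0.783674) = 0.958117
Series (A and [0.958117]): 0.727000 × 0.958117 = 0.6966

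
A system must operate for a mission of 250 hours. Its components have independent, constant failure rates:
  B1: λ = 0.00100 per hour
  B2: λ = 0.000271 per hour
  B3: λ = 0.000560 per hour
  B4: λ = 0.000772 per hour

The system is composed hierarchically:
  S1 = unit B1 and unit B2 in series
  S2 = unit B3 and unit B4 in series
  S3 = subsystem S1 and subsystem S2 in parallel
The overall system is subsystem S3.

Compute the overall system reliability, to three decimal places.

R(B1) = exp(−0.00100 × 250) = 0.77880
R(B2) = exp(−0.000271 × 250) = 0.93449
R(B3) = exp(−0.000560 × 250) = 0.86936
R(B4) = exp(−0.000772 × 250) = 0.82448
Series (B1 and B2): 0.77880 × 0.93449 = 0.72778
Series (B3 and B4): 0.86936 × 0.82448 = 0.71677
Parallel ([0.72778] and [0.71677]): 1 − (1 − 0.72778)(1 − 0.71677) = 0.923

0.923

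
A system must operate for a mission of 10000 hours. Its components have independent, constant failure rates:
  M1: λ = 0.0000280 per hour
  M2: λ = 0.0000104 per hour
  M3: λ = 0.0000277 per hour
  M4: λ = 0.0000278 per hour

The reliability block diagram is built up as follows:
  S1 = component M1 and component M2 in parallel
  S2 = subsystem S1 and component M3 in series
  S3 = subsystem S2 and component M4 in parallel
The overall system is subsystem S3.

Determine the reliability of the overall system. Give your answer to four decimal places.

R(M1) = exp(−0.0000280 × 10000) = 0.755784
R(M2) = exp(−0.0000104 × 10000) = 0.901225
R(M3) = exp(−0.0000277 × 10000) = 0.758054
R(M4) = exp(−0.0000278 × 10000) = 0.757297
Parallel (M1 and M2): 1 − (1 − 0.755784)(1 − 0.901225) = 0.975878
Series ([0.975878] and M3): 0.975878 × 0.758054 = 0.739768
Parallel ([0.739768] and M4): 1 − (1 − 0.739768)(1 − 0.757297) = 0.9368

0.9368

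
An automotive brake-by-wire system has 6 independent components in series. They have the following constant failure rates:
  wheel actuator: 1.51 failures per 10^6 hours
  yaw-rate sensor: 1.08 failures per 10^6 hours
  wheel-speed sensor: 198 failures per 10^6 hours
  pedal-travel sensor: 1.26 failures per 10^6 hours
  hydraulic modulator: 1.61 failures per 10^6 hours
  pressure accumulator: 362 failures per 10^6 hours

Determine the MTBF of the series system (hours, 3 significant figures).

Series of exponential components: λ_sys = Σ λ_i
λ_sys = 0.00000151 + 0.00000108 + 0.000198 + 0.00000126 + 0.00000161 + 0.000362 = 5.6546e-04 /h
MTBF = 1 / λ_sys = 1770 h

1770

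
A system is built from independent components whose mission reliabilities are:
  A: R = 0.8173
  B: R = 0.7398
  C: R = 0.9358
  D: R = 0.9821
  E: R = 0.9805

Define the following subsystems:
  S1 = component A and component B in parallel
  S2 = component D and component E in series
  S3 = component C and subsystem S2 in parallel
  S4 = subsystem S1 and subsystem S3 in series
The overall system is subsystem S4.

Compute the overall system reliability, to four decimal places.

0.9502

Parallel (A and B): 1 − (1 − 0.817300)(1 − 0.739800) = 0.952461
Series (D and E): 0.982100 × 0.980500 = 0.962949
Parallel (C and [0.962949]): 1 − (1 − 0.935800)(1 − 0.962949) = 0.997621
Series ([0.952461] and [0.997621]): 0.952461 × 0.997621 = 0.9502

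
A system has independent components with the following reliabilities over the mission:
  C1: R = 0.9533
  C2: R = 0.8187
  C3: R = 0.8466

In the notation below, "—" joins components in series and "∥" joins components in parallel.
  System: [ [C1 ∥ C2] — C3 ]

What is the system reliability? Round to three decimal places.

Parallel (C1 and C2): 1 − (1 − 0.95330)(1 − 0.81870) = 0.99153
Series ([0.99153] and C3): 0.99153 × 0.84660 = 0.839

0.839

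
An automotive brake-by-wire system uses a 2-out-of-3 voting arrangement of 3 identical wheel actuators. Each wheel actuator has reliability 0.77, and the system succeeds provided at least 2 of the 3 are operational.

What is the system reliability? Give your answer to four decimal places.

R = Σ_{i=2}^{3} C(3,i) p^i (1−p)^{3−i} with p = 0.77
C(3,2)·0.77^2·0.23^1 = 0.409101
C(3,3)·0.77^3·0.23^0 = 0.456533
Sum = 0.8656

0.8656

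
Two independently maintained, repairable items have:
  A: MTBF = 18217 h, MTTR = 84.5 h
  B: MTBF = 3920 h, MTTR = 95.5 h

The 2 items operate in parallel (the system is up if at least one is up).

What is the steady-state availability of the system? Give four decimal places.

A(A) = MTBF/(MTBF+MTTR) = 18217/(18217+84.5) = 0.995383
A(B) = MTBF/(MTBF+MTTR) = 3920/(3920+95.5) = 0.976217
Parallel availability: 1 − (1 − 0.995383)(1 − 0.976217) = 0.9999

0.9999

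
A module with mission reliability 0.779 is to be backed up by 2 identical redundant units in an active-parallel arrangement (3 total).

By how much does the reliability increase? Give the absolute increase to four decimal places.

0.2102

R_before = 0.779
R_after = 1 − (1 − 0.779)^3 = 0.9892
ΔR = 0.9892 − 0.779 = 0.2102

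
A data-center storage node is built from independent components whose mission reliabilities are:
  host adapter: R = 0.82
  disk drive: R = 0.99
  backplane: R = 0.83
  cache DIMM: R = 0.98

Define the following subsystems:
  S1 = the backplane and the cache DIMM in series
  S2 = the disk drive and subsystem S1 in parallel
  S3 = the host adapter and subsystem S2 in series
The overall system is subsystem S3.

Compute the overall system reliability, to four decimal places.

0.8185

Series (backplane and cache DIMM): 0.830000 × 0.980000 = 0.813400
Parallel (disk drive and [0.813400]): 1 − (1 − 0.990000)(1 − 0.813400) = 0.998134
Series (host adapter and [0.998134]): 0.820000 × 0.998134 = 0.8185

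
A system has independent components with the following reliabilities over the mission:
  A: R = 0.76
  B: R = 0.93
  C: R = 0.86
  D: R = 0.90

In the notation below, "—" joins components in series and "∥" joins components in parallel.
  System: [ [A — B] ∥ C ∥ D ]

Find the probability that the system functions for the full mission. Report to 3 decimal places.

Series (A and B): 0.76000 × 0.93000 = 0.70680
Parallel ([0.70680], C, and D): 1 − (1 − 0.70680)(1 − 0.86000)(1 − 0.90000) = 0.996

0.996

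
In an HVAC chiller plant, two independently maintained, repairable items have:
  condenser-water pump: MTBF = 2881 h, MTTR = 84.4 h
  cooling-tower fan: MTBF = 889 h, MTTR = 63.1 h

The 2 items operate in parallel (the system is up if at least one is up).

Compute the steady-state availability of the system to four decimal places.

A(condenser-water pump) = MTBF/(MTBF+MTTR) = 2881/(2881+84.4) = 0.971538
A(cooling-tower fan) = MTBF/(MTBF+MTTR) = 889/(889+63.1) = 0.933725
Parallel availability: 1 − (1 − 0.971538)(1 − 0.933725) = 0.9981

0.9981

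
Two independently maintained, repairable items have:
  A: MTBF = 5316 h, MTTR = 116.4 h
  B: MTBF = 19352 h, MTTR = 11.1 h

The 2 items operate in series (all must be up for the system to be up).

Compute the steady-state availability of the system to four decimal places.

A(A) = MTBF/(MTBF+MTTR) = 5316/(5316+116.4) = 0.978573
A(B) = MTBF/(MTBF+MTTR) = 19352/(19352+11.1) = 0.999427
Series availability: 0.978573 × 0.999427 = 0.9780

0.9780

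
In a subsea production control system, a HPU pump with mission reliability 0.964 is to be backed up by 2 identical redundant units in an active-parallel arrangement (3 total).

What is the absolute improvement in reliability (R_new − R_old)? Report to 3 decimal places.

0.036

R_before = 0.964
R_after = 1 − (1 − 0.964)^3 = 1.000
ΔR = 1.000 − 0.964 = 0.036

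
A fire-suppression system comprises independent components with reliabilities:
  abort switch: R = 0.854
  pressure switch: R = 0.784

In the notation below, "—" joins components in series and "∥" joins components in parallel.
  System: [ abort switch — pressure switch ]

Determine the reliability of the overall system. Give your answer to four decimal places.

0.6695

Series (abort switch and pressure switch): 0.854000 × 0.784000 = 0.6695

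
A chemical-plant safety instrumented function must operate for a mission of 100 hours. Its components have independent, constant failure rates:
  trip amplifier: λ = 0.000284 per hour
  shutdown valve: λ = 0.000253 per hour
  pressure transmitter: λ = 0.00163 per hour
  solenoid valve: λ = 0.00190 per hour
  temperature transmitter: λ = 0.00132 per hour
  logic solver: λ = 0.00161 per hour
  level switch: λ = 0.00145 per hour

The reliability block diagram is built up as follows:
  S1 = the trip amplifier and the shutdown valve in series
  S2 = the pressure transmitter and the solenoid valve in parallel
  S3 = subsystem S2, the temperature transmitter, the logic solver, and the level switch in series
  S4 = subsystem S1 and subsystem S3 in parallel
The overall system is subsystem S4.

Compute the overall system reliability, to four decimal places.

0.9806

R(trip amplifier) = exp(−0.000284 × 100) = 0.971999
R(shutdown valve) = exp(−0.000253 × 100) = 0.975017
R(pressure transmitter) = exp(−0.00163 × 100) = 0.849591
R(solenoid valve) = exp(−0.00190 × 100) = 0.826959
R(temperature transmitter) = exp(−0.00132 × 100) = 0.876341
R(logic solver) = exp(−0.00161 × 100) = 0.851292
R(level switch) = exp(−0.00145 × 100) = 0.865022
Series (trip amplifier and shutdown valve): 0.971999 × 0.975017 = 0.947716
Parallel (pressure transmitter and solenoid valve): 1 − (1 − 0.849591)(1 − 0.826959) = 0.973973
Series ([0.973973], temperature transmitter, logic solver, and level switch): 0.973973 × 0.876341 × 0.851292 × 0.865022 = 0.628530
Parallel ([0.947716] and [0.628530]): 1 − (1 − 0.947716)(1 − 0.628530) = 0.9806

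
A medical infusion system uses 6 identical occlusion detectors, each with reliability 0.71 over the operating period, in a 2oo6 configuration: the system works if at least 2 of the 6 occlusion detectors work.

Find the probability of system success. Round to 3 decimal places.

R = Σ_{i=2}^{6} C(6,i) p^i (1−p)^{6−i} with p = 0.71
C(6,2)·0.71^2·0.29^4 = 0.05348
C(6,3)·0.71^3·0.29^3 = 0.17458
C(6,4)·0.71^4·0.29^2 = 0.32057
C(6,5)·0.71^5·0.29^1 = 0.31394
C(6,6)·0.71^6·0.29^0 = 0.12810
Sum = 0.991

0.991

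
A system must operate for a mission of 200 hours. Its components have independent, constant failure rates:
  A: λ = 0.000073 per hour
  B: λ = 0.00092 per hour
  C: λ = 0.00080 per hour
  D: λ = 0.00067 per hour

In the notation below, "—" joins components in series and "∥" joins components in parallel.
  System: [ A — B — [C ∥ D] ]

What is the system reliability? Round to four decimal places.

0.8047

R(A) = exp(−0.000073 × 200) = 0.985506
R(B) = exp(−0.00092 × 200) = 0.831936
R(C) = exp(−0.00080 × 200) = 0.852144
R(D) = exp(−0.00067 × 200) = 0.874590
Parallel (C and D): 1 − (1 − 0.852144)(1 − 0.874590) = 0.981457
Series (A, B, and [0.981457]): 0.985506 × 0.831936 × 0.981457 = 0.8047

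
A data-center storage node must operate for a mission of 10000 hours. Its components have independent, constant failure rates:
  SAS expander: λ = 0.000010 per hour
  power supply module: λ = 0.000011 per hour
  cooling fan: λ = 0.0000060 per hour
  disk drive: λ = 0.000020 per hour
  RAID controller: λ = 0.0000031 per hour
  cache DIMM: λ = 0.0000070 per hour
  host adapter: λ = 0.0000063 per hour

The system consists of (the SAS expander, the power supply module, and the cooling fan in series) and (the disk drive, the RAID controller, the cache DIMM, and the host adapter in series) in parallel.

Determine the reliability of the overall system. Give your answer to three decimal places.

R(SAS expander) = exp(−0.000010 × 10000) = 0.90484
R(power supply module) = exp(−0.000011 × 10000) = 0.89583
R(cooling fan) = exp(−0.0000060 × 10000) = 0.94176
R(disk drive) = exp(−0.000020 × 10000) = 0.81873
R(RAID controller) = exp(−0.0000031 × 10000) = 0.96948
R(cache DIMM) = exp(−0.0000070 × 10000) = 0.93239
R(host adapter) = exp(−0.0000063 × 10000) = 0.93894
Series (SAS expander, power supply module, and cooling fan): 0.90484 × 0.89583 × 0.94176 = 0.76337
Series (disk drive, RAID controller, cache DIMM, and host adapter): 0.81873 × 0.96948 × 0.93239 × 0.93894 = 0.69489
Parallel ([0.76337] and [0.69489]): 1 − (1 − 0.76337)(1 − 0.69489) = 0.928

0.928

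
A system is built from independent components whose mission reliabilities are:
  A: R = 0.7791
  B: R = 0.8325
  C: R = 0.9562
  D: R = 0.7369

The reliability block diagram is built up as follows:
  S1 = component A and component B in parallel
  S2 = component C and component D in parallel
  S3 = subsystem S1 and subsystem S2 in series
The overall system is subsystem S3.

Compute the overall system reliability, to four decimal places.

0.9519

Parallel (A and B): 1 − (1 − 0.779100)(1 − 0.832500) = 0.962999
Parallel (C and D): 1 − (1 − 0.956200)(1 − 0.736900) = 0.988476
Series ([0.962999] and [0.988476]): 0.962999 × 0.988476 = 0.9519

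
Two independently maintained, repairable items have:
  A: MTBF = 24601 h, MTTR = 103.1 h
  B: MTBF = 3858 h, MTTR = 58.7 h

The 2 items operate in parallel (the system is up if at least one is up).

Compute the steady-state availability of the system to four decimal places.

A(A) = MTBF/(MTBF+MTTR) = 24601/(24601+103.1) = 0.995827
A(B) = MTBF/(MTBF+MTTR) = 3858/(3858+58.7) = 0.985013
Parallel availability: 1 − (1 − 0.995827)(1 − 0.985013) = 0.9999

0.9999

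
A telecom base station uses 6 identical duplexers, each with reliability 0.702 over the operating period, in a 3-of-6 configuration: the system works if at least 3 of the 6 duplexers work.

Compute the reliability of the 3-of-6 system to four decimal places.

R = Σ_{i=3}^{6} C(6,i) p^i (1−p)^{6−i} with p = 0.702
C(6,3)·0.702^3·0.298^3 = 0.183101
C(6,4)·0.702^4·0.298^2 = 0.323498
C(6,5)·0.702^5·0.298^1 = 0.304827
C(6,6)·0.702^6·0.298^0 = 0.119680
Sum = 0.9311

0.9311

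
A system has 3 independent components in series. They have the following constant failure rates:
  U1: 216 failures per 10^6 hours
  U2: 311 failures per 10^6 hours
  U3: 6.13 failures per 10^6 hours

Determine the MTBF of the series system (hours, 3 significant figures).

1880

Series of exponential components: λ_sys = Σ λ_i
λ_sys = 0.000216 + 0.000311 + 0.00000613 = 5.3313e-04 /h
MTBF = 1 / λ_sys = 1880 h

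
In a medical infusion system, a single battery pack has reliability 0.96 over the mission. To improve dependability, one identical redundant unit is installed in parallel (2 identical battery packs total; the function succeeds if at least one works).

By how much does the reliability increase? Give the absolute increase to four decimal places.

0.0384

R_before = 0.96
R_after = 1 − (1 − 0.96)^2 = 0.9984
ΔR = 0.9984 − 0.96 = 0.0384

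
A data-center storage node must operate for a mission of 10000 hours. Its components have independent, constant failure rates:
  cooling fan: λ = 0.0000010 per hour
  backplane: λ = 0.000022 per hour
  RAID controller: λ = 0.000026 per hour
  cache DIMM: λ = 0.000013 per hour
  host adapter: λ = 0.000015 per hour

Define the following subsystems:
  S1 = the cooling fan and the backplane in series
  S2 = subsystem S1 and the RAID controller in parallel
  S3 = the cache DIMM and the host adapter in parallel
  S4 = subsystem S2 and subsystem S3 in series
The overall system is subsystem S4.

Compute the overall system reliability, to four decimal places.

R(cooling fan) = exp(−0.0000010 × 10000) = 0.990050
R(backplane) = exp(−0.000022 × 10000) = 0.802519
R(RAID controller) = exp(−0.000026 × 10000) = 0.771052
R(cache DIMM) = exp(−0.000013 × 10000) = 0.878095
R(host adapter) = exp(−0.000015 × 10000) = 0.860708
Series (cooling fan and backplane): 0.990050 × 0.802519 = 0.794534
Parallel ([0.794534] and RAID controller): 1 − (1 − 0.794534)(1 − 0.771052) = 0.952959
Parallel (cache DIMM and host adapter): 1 − (1 − 0.878095)(1 − 0.860708) = 0.983020
Series ([0.952959] and [0.983020]): 0.952959 × 0.983020 = 0.9368

0.9368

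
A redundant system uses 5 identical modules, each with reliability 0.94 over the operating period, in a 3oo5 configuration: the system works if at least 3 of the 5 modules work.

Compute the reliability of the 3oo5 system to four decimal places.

0.9980

R = Σ_{i=3}^{5} C(5,i) p^i (1−p)^{5−i} with p = 0.94
C(5,3)·0.94^3·0.06^2 = 0.029901
C(5,4)·0.94^4·0.06^1 = 0.234225
C(5,5)·0.94^5·0.06^0 = 0.733904
Sum = 0.9980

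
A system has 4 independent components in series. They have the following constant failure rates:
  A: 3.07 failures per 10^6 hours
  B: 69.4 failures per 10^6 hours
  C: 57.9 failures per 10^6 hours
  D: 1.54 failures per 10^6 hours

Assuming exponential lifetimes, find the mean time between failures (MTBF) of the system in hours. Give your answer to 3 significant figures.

7580

Series of exponential components: λ_sys = Σ λ_i
λ_sys = 0.00000307 + 0.0000694 + 0.0000579 + 0.00000154 = 1.3191e-04 /h
MTBF = 1 / λ_sys = 7580 h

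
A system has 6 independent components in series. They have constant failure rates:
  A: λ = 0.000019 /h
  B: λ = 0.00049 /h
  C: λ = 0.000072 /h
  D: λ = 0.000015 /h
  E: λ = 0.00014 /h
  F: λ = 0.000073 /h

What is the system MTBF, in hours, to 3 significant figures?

Series of exponential components: λ_sys = Σ λ_i
λ_sys = 0.000019 + 0.00049 + 0.000072 + 0.000015 + 0.00014 + 0.000073 = 8.0900e-04 /h
MTBF = 1 / λ_sys = 1240 h

1240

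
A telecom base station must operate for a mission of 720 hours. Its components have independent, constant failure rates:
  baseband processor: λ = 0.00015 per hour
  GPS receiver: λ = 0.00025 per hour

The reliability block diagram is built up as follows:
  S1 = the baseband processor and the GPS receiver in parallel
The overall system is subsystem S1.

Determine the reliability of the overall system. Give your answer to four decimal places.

R(baseband processor) = exp(−0.00015 × 720) = 0.897628
R(GPS receiver) = exp(−0.00025 × 720) = 0.835270
Parallel (baseband processor and GPS receiver): 1 − (1 − 0.897628)(1 − 0.835270) = 0.9831

0.9831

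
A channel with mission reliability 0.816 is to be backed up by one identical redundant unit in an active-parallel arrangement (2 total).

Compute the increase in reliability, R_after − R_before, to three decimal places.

0.150

R_before = 0.816
R_after = 1 − (1 − 0.816)^2 = 0.966
ΔR = 0.966 − 0.816 = 0.150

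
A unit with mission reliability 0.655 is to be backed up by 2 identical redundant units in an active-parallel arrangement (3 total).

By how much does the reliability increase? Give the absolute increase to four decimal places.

0.3039

R_before = 0.655
R_after = 1 − (1 − 0.655)^3 = 0.9589
ΔR = 0.9589 − 0.655 = 0.3039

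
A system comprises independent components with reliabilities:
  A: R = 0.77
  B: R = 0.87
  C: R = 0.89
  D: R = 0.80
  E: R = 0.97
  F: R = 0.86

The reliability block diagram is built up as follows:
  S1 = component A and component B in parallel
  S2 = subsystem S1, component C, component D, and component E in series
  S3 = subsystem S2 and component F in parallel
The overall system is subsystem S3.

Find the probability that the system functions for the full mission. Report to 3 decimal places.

Parallel (A and B): 1 − (1 − 0.77000)(1 − 0.87000) = 0.97010
Series ([0.97010], C, D, and E): 0.97010 × 0.89000 × 0.80000 × 0.97000 = 0.66999
Parallel ([0.66999] and F): 1 − (1 − 0.66999)(1 − 0.86000) = 0.954

0.954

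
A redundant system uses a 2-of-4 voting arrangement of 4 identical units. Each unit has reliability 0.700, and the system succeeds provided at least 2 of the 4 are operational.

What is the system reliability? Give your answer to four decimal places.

R = Σ_{i=2}^{4} C(4,i) p^i (1−p)^{4−i} with p = 0.700
C(4,2)·0.700^2·0.300^2 = 0.264600
C(4,3)·0.700^3·0.300^1 = 0.411600
C(4,4)·0.700^4·0.300^0 = 0.240100
Sum = 0.9163

0.9163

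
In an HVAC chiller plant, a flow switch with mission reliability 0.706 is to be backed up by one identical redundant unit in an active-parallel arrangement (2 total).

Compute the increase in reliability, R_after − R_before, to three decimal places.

0.208

R_before = 0.706
R_after = 1 − (1 − 0.706)^2 = 0.914
ΔR = 0.914 − 0.706 = 0.208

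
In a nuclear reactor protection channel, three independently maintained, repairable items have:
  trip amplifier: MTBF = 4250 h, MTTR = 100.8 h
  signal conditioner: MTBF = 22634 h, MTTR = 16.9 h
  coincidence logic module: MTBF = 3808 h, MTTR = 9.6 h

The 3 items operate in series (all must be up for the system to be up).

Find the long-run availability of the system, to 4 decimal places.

0.9736

A(trip amplifier) = MTBF/(MTBF+MTTR) = 4250/(4250+100.8) = 0.976832
A(signal conditioner) = MTBF/(MTBF+MTTR) = 22634/(22634+16.9) = 0.999254
A(coincidence logic module) = MTBF/(MTBF+MTTR) = 3808/(3808+9.6) = 0.997485
Series availability: 0.976832 × 0.999254 × 0.997485 = 0.9736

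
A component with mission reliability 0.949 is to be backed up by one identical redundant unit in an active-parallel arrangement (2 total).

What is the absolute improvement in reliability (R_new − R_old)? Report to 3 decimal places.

R_before = 0.949
R_after = 1 − (1 − 0.949)^2 = 0.997
ΔR = 0.997 − 0.949 = 0.048

0.048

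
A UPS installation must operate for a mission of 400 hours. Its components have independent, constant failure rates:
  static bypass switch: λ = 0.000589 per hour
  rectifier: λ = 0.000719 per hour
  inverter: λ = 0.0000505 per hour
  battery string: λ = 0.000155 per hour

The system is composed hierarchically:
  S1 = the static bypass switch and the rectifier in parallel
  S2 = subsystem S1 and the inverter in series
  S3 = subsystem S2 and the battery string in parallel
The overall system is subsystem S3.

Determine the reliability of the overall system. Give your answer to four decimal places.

R(static bypass switch) = exp(−0.000589 × 400) = 0.790097
R(rectifier) = exp(−0.000719 × 400) = 0.750062
R(inverter) = exp(−0.0000505 × 400) = 0.980003
R(battery string) = exp(−0.000155 × 400) = 0.939883
Parallel (static bypass switch and rectifier): 1 − (1 − 0.790097)(1 − 0.750062) = 0.947537
Series ([0.947537] and inverter): 0.947537 × 0.980003 = 0.928589
Parallel ([0.928589] and battery string): 1 − (1 − 0.928589)(1 − 0.939883) = 0.9957

0.9957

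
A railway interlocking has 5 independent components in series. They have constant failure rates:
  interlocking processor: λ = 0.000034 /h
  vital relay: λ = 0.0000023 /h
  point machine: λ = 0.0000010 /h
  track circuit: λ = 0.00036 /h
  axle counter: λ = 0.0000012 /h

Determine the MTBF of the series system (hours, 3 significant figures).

Series of exponential components: λ_sys = Σ λ_i
λ_sys = 0.000034 + 0.0000023 + 0.0000010 + 0.00036 + 0.0000012 = 3.9850e-04 /h
MTBF = 1 / λ_sys = 2510 h

2510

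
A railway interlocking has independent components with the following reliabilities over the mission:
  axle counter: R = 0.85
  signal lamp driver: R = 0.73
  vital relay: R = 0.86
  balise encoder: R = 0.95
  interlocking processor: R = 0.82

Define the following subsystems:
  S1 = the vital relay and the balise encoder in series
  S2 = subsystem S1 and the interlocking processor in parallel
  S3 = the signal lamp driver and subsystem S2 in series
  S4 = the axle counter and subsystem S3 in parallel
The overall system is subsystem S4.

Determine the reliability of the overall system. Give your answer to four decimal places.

0.9559

Series (vital relay and balise encoder): 0.860000 × 0.950000 = 0.817000
Parallel ([0.817000] and interlocking processor): 1 − (1 − 0.817000)(1 − 0.820000) = 0.967060
Series (signal lamp driver and [0.967060]): 0.730000 × 0.967060 = 0.705954
Parallel (axle counter and [0.705954]): 1 − (1 − 0.850000)(1 − 0.705954) = 0.9559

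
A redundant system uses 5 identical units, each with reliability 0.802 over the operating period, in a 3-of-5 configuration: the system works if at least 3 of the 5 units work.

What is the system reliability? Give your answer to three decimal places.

R = Σ_{i=3}^{5} C(5,i) p^i (1−p)^{5−i} with p = 0.802
C(5,3)·0.802^3·0.198^2 = 0.20223
C(5,4)·0.802^4·0.198^1 = 0.40957
C(5,5)·0.802^5·0.198^0 = 0.33180
Sum = 0.944

0.944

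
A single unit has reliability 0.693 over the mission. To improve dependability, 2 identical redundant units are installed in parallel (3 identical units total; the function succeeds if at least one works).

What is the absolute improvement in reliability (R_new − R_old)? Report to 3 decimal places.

0.278

R_before = 0.693
R_after = 1 − (1 − 0.693)^3 = 0.971
ΔR = 0.971 − 0.693 = 0.278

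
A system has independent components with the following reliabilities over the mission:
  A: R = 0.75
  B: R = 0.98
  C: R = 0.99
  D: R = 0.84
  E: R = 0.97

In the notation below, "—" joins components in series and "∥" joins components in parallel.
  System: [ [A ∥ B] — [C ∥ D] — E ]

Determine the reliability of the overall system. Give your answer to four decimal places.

0.9636

Parallel (A and B): 1 − (1 − 0.750000)(1 − 0.980000) = 0.995000
Parallel (C and D): 1 − (1 − 0.990000)(1 − 0.840000) = 0.998400
Series ([0.995000], [0.998400], and E): 0.995000 × 0.998400 × 0.970000 = 0.9636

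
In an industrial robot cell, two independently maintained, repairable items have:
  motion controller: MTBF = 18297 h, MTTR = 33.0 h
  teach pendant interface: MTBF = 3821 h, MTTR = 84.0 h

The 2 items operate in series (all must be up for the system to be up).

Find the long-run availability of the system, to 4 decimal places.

A(motion controller) = MTBF/(MTBF+MTTR) = 18297/(18297+33.0) = 0.998200
A(teach pendant interface) = MTBF/(MTBF+MTTR) = 3821/(3821+84.0) = 0.978489
Series availability: 0.998200 × 0.978489 = 0.9767

0.9767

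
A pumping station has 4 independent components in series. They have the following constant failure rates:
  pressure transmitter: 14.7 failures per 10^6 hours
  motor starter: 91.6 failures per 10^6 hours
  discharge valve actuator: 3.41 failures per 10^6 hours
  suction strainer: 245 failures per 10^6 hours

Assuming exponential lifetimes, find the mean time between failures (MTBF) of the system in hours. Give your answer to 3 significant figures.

Series of exponential components: λ_sys = Σ λ_i
λ_sys = 0.0000147 + 0.0000916 + 0.00000341 + 0.000245 = 3.5471e-04 /h
MTBF = 1 / λ_sys = 2820 h

2820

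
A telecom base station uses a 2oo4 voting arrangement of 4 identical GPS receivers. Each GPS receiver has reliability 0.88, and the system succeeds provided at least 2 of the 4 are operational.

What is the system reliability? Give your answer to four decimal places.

0.9937

R = Σ_{i=2}^{4} C(4,i) p^i (1−p)^{4−i} with p = 0.88
C(4,2)·0.88^2·0.12^2 = 0.066908
C(4,3)·0.88^3·0.12^1 = 0.327107
C(4,4)·0.88^4·0.12^0 = 0.599695
Sum = 0.9937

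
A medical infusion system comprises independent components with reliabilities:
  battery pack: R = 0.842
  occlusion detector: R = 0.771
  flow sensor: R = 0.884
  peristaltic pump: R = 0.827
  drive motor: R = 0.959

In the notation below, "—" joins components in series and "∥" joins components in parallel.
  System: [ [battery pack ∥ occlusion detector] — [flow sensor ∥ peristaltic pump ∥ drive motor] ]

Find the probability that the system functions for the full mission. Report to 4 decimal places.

0.9630

Parallel (battery pack and occlusion detector): 1 − (1 − 0.842000)(1 − 0.771000) = 0.963818
Parallel (flow sensor, peristaltic pump, and drive motor): 1 − (1 − 0.884000)(1 − 0.827000)(1 − 0.959000) = 0.999177
Series ([0.963818] and [0.999177]): 0.963818 × 0.999177 = 0.9630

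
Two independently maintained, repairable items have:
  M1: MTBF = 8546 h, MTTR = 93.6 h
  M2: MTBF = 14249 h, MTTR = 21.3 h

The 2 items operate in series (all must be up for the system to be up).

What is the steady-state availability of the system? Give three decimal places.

0.988

A(M1) = MTBF/(MTBF+MTTR) = 8546/(8546+93.6) = 0.989166
A(M2) = MTBF/(MTBF+MTTR) = 14249/(14249+21.3) = 0.998507
Series availability: 0.989166 × 0.998507 = 0.988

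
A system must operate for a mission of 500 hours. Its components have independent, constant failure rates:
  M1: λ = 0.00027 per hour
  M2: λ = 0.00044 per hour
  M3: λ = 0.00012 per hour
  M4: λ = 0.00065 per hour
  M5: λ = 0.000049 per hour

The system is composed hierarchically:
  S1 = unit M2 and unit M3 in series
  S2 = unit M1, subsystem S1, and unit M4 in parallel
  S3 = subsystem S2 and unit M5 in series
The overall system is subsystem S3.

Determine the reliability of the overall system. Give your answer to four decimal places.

R(M1) = exp(−0.00027 × 500) = 0.873716
R(M2) = exp(−0.00044 × 500) = 0.802519
R(M3) = exp(−0.00012 × 500) = 0.941765
R(M4) = exp(−0.00065 × 500) = 0.722527
R(M5) = exp(−0.000049 × 500) = 0.975798
Series (M2 and M3): 0.802519 × 0.941765 = 0.755784
Parallel (M1, [0.755784], and M4): 1 − (1 − 0.873716)(1 − 0.755784)(1 − 0.722527) = 0.991443
Series ([0.991443] and M5): 0.991443 × 0.975798 = 0.9674

0.9674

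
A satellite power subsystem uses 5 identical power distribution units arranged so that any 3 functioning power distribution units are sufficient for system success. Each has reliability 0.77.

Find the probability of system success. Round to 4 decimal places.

0.9164

R = Σ_{i=3}^{5} C(5,i) p^i (1−p)^{5−i} with p = 0.77
C(5,3)·0.77^3·0.23^2 = 0.241506
C(5,4)·0.77^4·0.23^1 = 0.404260
C(5,5)·0.77^5·0.23^0 = 0.270678
Sum = 0.9164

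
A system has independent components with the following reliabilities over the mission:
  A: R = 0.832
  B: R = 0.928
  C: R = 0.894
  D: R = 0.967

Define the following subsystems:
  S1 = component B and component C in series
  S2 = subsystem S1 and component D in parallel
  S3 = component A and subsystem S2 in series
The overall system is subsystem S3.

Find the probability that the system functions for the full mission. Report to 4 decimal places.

0.8273

Series (B and C): 0.928000 × 0.894000 = 0.829632
Parallel ([0.829632] and D): 1 − (1 − 0.829632)(1 − 0.967000) = 0.994378
Series (A and [0.994378]): 0.832000 × 0.994378 = 0.8273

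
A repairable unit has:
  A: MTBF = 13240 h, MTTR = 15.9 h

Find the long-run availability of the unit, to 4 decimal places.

0.9988

A(A) = MTBF/(MTBF+MTTR) = 13240/(13240+15.9) = 0.9988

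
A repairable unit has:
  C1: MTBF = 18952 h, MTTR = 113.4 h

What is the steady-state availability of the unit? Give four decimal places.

A(C1) = MTBF/(MTBF+MTTR) = 18952/(18952+113.4) = 0.9941

0.9941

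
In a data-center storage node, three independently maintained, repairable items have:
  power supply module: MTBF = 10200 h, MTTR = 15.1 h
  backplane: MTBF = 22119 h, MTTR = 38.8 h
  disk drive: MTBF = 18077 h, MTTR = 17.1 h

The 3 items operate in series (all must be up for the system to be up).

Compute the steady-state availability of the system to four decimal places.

0.9958

A(power supply module) = MTBF/(MTBF+MTTR) = 10200/(10200+15.1) = 0.998522
A(backplane) = MTBF/(MTBF+MTTR) = 22119/(22119+38.8) = 0.998249
A(disk drive) = MTBF/(MTBF+MTTR) = 18077/(18077+17.1) = 0.999055
Series availability: 0.998522 × 0.998249 × 0.999055 = 0.9958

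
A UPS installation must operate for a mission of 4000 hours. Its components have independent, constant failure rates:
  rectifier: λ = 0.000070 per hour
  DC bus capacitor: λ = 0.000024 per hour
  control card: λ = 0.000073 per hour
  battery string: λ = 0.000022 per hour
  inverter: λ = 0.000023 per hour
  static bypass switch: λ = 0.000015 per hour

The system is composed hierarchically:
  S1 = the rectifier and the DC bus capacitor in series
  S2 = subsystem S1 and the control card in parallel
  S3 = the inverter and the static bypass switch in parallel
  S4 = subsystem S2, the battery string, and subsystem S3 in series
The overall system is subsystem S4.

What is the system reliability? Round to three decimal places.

0.839

R(rectifier) = exp(−0.000070 × 4000) = 0.75578
R(DC bus capacitor) = exp(−0.000024 × 4000) = 0.90846
R(control card) = exp(−0.000073 × 4000) = 0.74677
R(battery string) = exp(−0.000022 × 4000) = 0.91576
R(inverter) = exp(−0.000023 × 4000) = 0.91211
R(static bypass switch) = exp(−0.000015 × 4000) = 0.94176
Series (rectifier and DC bus capacitor): 0.75578 × 0.90846 = 0.68660
Parallel ([0.68660] and control card): 1 − (1 − 0.68660)(1 − 0.74677) = 0.92064
Parallel (inverter and static bypass switch): 1 − (1 − 0.91211)(1 − 0.94176) = 0.99488
Series ([0.92064], battery string, and [0.99488]): 0.92064 × 0.91576 × 0.99488 = 0.839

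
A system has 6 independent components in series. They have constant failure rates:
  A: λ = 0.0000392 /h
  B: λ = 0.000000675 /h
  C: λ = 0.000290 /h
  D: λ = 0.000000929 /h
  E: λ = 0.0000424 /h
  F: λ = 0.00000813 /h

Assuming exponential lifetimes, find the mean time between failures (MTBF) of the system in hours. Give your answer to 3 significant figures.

2620

Series of exponential components: λ_sys = Σ λ_i
λ_sys = 0.0000392 + 0.000000675 + 0.000290 + 0.000000929 + 0.0000424 + 0.00000813 = 3.8133e-04 /h
MTBF = 1 / λ_sys = 2620 h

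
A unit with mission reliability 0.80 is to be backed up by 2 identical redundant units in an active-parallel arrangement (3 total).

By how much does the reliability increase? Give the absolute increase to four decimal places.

0.1920

R_before = 0.80
R_after = 1 − (1 − 0.80)^3 = 0.9920
ΔR = 0.9920 − 0.80 = 0.1920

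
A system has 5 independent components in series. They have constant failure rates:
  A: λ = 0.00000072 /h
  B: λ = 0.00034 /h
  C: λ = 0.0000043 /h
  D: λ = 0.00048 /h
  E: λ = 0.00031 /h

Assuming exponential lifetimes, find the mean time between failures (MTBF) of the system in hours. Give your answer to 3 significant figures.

881

Series of exponential components: λ_sys = Σ λ_i
λ_sys = 0.00000072 + 0.00034 + 0.0000043 + 0.00048 + 0.00031 = 1.1350e-03 /h
MTBF = 1 / λ_sys = 881 h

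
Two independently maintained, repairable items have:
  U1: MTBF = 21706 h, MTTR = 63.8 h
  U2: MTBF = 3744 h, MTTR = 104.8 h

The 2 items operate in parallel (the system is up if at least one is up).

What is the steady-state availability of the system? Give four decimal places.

A(U1) = MTBF/(MTBF+MTTR) = 21706/(21706+63.8) = 0.997069
A(U2) = MTBF/(MTBF+MTTR) = 3744/(3744+104.8) = 0.972771
Parallel availability: 1 − (1 − 0.997069)(1 − 0.972771) = 0.9999

0.9999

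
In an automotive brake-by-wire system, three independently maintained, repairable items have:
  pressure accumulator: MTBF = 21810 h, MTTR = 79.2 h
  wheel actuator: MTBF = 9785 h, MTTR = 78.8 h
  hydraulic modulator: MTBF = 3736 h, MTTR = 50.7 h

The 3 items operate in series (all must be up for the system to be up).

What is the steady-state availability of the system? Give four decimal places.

A(pressure accumulator) = MTBF/(MTBF+MTTR) = 21810/(21810+79.2) = 0.996382
A(wheel actuator) = MTBF/(MTBF+MTTR) = 9785/(9785+78.8) = 0.992011
A(hydraulic modulator) = MTBF/(MTBF+MTTR) = 3736/(3736+50.7) = 0.986611
Series availability: 0.996382 × 0.992011 × 0.986611 = 0.9752

0.9752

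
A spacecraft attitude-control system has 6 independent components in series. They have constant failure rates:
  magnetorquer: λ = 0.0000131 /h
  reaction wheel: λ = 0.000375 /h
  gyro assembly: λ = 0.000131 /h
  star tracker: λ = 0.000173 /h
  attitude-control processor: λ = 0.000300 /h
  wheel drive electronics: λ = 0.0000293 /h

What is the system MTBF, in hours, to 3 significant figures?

Series of exponential components: λ_sys = Σ λ_i
λ_sys = 0.0000131 + 0.000375 + 0.000131 + 0.000173 + 0.000300 + 0.0000293 = 1.0214e-03 /h
MTBF = 1 / λ_sys = 979 h

979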